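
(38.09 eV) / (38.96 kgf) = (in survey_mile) 9.925e-24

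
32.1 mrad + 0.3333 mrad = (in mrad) 32.43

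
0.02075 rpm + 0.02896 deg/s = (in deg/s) 0.1535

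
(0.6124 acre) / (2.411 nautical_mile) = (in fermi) 5.55e+14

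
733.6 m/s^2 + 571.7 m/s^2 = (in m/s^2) 1305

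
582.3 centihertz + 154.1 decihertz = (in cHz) 2123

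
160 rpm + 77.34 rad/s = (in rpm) 898.5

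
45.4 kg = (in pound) 100.1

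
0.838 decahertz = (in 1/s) 8.38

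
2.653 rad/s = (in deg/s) 152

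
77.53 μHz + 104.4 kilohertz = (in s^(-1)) 1.044e+05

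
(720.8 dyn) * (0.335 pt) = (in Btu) 8.074e-10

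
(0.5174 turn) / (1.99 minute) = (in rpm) 0.26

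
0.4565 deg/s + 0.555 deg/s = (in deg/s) 1.012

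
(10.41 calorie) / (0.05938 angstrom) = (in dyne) 7.335e+17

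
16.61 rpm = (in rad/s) 1.739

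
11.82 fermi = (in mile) 7.345e-18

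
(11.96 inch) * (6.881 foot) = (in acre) 0.0001574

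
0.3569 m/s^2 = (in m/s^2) 0.3569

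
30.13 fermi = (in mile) 1.872e-17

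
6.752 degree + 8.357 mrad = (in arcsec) 2.603e+04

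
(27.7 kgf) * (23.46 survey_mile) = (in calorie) 2.451e+06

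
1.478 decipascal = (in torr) 0.001109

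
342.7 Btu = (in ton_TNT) 8.642e-05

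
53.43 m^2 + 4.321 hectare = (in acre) 10.69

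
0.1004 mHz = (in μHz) 100.4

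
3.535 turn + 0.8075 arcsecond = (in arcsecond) 4.581e+06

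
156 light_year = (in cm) 1.476e+20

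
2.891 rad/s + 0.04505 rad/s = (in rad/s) 2.936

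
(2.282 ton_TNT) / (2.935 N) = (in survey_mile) 2.021e+06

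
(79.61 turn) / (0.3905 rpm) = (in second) 1.223e+04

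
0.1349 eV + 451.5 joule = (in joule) 451.5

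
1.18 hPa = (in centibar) 0.118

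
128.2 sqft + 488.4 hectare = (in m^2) 4.884e+06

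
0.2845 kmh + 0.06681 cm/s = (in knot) 0.1549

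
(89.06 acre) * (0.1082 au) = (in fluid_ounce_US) 1.973e+20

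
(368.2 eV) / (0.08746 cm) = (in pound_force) 1.516e-14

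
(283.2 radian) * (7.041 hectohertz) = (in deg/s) 1.142e+07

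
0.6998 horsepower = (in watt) 521.8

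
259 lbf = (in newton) 1152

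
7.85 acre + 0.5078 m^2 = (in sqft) 3.42e+05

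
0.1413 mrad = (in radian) 0.0001413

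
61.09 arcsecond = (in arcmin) 1.018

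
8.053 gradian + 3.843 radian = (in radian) 3.969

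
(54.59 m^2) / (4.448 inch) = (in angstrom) 4.832e+12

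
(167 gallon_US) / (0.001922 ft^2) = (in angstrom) 3.54e+13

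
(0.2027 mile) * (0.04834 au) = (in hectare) 2.359e+08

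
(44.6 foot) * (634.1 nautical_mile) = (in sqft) 1.718e+08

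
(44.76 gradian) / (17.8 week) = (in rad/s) 6.531e-08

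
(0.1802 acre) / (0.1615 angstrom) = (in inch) 1.778e+15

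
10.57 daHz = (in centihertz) 1.057e+04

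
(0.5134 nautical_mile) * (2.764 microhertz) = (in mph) 0.005879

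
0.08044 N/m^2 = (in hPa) 0.0008044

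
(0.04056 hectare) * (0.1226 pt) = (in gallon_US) 4.634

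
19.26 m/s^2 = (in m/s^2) 19.26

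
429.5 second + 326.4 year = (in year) 326.4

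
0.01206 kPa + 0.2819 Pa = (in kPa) 0.01234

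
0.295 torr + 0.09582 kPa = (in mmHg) 1.014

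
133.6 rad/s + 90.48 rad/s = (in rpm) 2140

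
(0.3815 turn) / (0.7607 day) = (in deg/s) 0.00209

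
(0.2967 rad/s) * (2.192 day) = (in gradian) 3.577e+06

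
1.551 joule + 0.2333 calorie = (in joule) 2.527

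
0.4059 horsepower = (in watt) 302.7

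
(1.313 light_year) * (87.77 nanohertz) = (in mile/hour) 2.439e+09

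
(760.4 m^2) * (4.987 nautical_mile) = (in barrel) 4.417e+07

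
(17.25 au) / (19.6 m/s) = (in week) 2.177e+05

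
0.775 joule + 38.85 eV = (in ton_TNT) 1.852e-10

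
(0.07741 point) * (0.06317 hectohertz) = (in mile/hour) 0.0003859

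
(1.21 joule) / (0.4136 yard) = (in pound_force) 0.7193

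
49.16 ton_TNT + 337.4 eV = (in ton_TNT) 49.16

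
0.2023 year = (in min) 1.063e+05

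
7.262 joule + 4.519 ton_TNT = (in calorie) 4.519e+09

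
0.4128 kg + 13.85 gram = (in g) 426.6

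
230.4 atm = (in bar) 233.5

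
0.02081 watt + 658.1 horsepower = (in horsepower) 658.1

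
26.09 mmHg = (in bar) 0.03478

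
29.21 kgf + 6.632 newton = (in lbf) 65.89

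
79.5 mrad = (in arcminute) 273.3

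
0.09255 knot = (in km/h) 0.1714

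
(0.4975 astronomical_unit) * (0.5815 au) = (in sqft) 6.969e+22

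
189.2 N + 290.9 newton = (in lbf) 107.9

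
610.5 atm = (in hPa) 6.186e+05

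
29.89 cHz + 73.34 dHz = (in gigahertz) 7.633e-09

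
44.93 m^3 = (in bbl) 282.6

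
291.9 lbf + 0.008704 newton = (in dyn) 1.298e+08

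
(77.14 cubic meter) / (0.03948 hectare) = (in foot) 0.641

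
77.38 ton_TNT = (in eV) 2.021e+30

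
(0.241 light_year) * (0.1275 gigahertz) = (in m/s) 2.907e+23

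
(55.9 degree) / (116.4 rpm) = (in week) 1.323e-07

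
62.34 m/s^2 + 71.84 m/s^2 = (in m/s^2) 134.2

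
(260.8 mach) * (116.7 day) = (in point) 2.538e+15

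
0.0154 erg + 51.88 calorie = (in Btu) 0.2057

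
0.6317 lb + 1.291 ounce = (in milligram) 3.231e+05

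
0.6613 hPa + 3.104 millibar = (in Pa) 376.5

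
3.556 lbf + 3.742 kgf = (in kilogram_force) 5.355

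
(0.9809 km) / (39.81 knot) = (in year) 1.519e-06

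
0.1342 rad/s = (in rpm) 1.282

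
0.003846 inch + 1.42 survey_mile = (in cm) 2.285e+05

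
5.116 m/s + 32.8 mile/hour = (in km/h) 71.2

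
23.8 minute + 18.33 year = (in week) 955.8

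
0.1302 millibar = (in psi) 0.001888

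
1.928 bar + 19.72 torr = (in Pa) 1.954e+05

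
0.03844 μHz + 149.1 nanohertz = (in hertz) 1.875e-07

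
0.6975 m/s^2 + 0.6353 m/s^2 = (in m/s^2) 1.333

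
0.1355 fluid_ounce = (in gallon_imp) 0.0008815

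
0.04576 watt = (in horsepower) 6.137e-05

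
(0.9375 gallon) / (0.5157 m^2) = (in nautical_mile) 3.716e-06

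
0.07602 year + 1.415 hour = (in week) 3.972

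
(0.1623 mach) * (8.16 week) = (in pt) 7.731e+11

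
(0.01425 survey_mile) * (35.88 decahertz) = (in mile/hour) 1.841e+04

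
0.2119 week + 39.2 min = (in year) 0.004138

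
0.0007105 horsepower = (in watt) 0.5298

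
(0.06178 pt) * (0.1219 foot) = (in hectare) 8.098e-11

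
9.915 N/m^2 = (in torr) 0.07437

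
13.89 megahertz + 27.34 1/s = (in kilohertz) 1.389e+04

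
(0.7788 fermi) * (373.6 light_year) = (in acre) 0.6802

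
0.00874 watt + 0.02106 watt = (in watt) 0.0298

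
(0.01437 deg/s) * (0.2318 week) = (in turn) 5.596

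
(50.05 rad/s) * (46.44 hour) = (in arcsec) 1.726e+12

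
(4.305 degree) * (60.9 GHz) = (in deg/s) 2.622e+11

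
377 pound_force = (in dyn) 1.677e+08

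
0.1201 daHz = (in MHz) 1.201e-06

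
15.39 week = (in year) 0.2952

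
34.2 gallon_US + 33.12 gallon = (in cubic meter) 0.2548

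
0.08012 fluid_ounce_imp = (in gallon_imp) 0.0005008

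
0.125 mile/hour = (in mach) 0.0001641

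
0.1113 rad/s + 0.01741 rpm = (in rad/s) 0.1131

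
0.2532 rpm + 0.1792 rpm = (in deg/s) 2.594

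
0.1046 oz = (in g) 2.965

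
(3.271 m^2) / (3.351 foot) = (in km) 0.003203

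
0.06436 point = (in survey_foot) 7.449e-05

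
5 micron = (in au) 3.342e-17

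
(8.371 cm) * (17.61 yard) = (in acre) 0.0003331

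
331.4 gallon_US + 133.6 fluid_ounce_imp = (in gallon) 332.4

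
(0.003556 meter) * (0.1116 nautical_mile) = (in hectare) 7.35e-05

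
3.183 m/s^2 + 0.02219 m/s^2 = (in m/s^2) 3.205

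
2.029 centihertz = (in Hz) 0.02029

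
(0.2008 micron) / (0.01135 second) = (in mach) 5.196e-08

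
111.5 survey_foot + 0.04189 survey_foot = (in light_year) 3.594e-15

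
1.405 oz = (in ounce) 1.405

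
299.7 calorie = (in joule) 1254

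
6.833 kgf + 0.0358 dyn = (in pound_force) 15.06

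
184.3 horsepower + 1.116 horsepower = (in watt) 1.383e+05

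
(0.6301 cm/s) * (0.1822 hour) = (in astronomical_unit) 2.763e-11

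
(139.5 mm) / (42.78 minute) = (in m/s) 5.435e-05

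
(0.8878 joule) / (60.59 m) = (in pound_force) 0.003294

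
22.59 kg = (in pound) 49.8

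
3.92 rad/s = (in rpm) 37.43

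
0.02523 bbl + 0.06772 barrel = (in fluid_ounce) 499.7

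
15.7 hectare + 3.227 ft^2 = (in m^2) 1.57e+05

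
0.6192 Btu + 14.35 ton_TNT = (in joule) 6.004e+10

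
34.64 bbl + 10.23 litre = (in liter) 5518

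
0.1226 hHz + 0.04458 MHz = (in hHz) 445.9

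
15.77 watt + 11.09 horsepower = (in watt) 8286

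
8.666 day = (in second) 7.487e+05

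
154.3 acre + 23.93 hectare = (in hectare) 86.37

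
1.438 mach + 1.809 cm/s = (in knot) 951.8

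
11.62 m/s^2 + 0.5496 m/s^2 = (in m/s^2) 12.17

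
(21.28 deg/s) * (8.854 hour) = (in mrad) 1.184e+07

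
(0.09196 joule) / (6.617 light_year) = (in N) 1.469e-18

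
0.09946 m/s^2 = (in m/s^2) 0.09946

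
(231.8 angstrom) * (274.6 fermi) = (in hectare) 6.365e-25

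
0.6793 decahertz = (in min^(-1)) 407.6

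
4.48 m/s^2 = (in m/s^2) 4.48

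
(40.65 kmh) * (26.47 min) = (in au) 1.199e-07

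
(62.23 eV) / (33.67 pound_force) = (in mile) 4.136e-23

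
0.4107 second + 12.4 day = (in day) 12.4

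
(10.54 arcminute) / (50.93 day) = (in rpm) 6.654e-09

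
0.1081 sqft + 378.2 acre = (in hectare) 153.1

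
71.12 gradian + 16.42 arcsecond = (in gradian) 71.13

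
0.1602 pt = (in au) 3.778e-16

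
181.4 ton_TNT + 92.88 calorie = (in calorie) 1.814e+11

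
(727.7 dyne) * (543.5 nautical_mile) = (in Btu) 6.943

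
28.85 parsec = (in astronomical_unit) 5.951e+06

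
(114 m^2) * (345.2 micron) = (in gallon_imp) 8.656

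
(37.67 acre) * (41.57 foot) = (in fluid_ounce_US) 6.531e+10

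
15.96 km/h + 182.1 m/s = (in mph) 417.3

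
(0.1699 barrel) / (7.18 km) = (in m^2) 3.762e-06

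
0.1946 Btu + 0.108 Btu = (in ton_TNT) 7.63e-08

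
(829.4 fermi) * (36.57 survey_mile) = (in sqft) 5.254e-07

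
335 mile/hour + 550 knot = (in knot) 841.1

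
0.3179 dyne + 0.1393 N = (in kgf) 0.0142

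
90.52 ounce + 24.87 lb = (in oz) 488.4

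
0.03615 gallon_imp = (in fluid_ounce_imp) 5.784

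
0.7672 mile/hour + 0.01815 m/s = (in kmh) 1.3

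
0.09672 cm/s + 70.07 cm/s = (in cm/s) 70.17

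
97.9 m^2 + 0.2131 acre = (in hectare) 0.09603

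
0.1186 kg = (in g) 118.6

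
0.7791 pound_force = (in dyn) 3.466e+05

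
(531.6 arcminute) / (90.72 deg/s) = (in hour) 2.713e-05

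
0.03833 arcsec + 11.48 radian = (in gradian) 730.8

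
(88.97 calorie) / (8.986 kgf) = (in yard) 4.62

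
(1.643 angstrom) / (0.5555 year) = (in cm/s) 9.379e-16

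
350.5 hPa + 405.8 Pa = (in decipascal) 3.546e+05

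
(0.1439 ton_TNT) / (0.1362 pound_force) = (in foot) 3.26e+09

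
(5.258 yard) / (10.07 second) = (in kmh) 1.719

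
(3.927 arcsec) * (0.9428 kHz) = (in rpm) 0.1714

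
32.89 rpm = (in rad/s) 3.444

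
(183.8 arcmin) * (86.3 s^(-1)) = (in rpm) 44.06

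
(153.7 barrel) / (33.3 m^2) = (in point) 2080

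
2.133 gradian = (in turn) 0.005332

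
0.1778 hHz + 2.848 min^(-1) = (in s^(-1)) 17.83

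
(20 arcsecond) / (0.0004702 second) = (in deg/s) 11.82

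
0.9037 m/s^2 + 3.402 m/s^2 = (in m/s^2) 4.306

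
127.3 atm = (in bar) 129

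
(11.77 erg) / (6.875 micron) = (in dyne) 1.712e+04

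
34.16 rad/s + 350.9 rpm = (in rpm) 677.1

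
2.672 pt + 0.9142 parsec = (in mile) 1.753e+13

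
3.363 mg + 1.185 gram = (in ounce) 0.04192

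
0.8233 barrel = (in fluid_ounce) 4426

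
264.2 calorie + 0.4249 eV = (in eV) 6.899e+21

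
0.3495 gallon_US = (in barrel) 0.008321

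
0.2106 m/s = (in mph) 0.4711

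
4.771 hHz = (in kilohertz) 0.4771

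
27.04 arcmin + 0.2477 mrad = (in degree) 0.4649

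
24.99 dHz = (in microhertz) 2.499e+06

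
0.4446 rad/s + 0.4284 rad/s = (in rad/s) 0.873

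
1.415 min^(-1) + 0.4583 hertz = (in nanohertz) 4.819e+08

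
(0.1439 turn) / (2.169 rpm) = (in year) 1.262e-07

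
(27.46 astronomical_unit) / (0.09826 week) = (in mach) 2.03e+05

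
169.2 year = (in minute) 8.893e+07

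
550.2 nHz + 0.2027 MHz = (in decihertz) 2.027e+06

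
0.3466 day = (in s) 2.995e+04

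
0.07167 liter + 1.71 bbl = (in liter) 271.9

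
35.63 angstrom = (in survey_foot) 1.169e-08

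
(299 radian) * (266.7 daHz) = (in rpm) 7.615e+06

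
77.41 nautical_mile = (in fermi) 1.434e+20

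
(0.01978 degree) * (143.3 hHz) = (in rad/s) 4.947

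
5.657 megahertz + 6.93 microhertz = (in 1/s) 5.657e+06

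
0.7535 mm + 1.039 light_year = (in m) 9.83e+15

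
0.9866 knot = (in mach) 0.001491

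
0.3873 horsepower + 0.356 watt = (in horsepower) 0.3878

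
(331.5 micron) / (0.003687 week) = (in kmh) 5.352e-07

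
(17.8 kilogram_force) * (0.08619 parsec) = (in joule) 4.642e+17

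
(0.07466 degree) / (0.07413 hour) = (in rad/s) 4.883e-06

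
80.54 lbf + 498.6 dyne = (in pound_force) 80.54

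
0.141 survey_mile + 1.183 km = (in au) 9.425e-09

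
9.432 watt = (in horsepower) 0.01265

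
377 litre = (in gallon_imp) 82.93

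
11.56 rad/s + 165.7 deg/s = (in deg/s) 828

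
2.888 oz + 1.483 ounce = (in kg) 0.1239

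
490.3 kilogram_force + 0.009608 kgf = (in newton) 4808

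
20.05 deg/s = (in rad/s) 0.3499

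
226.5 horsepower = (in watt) 1.689e+05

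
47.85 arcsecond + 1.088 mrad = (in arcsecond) 272.3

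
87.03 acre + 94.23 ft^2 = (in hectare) 35.22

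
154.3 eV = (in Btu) 2.343e-20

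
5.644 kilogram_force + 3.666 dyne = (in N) 55.35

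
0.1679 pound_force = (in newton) 0.7469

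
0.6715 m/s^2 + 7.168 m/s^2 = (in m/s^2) 7.84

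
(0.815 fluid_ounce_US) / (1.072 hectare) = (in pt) 6.373e-06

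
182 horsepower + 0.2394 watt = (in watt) 1.357e+05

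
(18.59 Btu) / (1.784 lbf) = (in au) 1.652e-08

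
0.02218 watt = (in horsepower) 2.974e-05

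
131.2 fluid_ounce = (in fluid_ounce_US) 131.2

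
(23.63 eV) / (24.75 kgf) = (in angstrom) 1.56e-10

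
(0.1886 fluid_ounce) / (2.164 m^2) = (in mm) 0.002577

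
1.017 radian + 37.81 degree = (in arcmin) 5765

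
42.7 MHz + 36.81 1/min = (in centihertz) 4.27e+09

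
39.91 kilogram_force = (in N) 391.4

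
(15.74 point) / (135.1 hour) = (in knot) 2.219e-08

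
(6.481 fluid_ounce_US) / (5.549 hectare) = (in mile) 2.146e-12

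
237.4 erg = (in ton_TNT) 5.674e-15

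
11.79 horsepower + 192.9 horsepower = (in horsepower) 204.7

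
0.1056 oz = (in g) 2.994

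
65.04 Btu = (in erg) 6.862e+11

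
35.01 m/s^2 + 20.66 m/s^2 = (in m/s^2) 55.67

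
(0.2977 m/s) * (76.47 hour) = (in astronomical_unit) 5.478e-07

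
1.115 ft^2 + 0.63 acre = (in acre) 0.63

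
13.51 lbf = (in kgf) 6.128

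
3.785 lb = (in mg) 1.717e+06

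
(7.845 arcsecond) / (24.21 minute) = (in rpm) 2.5e-07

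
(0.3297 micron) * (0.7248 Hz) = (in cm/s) 2.39e-05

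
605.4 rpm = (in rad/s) 63.4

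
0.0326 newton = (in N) 0.0326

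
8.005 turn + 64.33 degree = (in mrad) 5.142e+04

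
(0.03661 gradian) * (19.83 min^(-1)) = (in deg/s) 0.01089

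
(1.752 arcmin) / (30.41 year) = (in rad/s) 5.314e-13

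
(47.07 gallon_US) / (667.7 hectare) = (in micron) 0.02669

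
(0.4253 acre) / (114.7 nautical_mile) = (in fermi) 8.102e+12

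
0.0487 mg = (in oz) 1.718e-06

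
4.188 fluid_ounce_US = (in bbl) 0.000779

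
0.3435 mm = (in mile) 2.134e-07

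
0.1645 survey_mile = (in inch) 1.042e+04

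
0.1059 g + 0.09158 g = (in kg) 0.0001975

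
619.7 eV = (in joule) 9.929e-17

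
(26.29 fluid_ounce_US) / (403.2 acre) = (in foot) 1.563e-09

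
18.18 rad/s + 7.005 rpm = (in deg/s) 1084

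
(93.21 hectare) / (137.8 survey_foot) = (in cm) 2.219e+06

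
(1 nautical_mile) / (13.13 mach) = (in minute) 0.006904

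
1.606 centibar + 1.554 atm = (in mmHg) 1193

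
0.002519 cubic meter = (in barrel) 0.01584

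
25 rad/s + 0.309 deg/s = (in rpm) 238.8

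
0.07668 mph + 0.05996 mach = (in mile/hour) 45.75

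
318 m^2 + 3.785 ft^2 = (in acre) 0.07867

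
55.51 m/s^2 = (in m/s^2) 55.51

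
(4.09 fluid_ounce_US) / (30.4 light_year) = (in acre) 1.039e-25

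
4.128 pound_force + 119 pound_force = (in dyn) 5.477e+07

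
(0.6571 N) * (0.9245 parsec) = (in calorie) 4.48e+15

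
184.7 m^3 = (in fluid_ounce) 6.245e+06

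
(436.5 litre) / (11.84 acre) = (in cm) 0.000911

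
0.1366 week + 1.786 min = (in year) 0.002623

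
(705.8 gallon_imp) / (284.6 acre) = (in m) 2.786e-06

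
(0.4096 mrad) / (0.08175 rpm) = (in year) 1.517e-09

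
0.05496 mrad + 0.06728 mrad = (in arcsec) 25.21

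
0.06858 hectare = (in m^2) 685.8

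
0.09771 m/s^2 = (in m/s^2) 0.09771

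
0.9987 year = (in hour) 8749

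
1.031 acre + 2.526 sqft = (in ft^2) 4.491e+04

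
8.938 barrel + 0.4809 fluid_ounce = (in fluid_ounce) 4.805e+04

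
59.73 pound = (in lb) 59.73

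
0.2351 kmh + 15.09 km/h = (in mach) 0.0125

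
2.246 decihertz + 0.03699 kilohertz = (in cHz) 3721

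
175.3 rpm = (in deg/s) 1052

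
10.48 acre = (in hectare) 4.241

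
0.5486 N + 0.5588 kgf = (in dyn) 6.029e+05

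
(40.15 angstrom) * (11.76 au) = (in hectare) 0.7063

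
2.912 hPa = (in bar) 0.002912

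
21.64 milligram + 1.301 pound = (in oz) 20.82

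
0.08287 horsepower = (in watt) 61.8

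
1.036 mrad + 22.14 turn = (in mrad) 1.391e+05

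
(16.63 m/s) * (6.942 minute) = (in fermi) 6.927e+18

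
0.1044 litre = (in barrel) 0.0006567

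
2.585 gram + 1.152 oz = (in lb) 0.0777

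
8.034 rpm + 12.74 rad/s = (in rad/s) 13.58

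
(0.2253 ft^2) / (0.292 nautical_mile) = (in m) 3.871e-05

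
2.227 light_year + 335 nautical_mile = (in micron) 2.107e+22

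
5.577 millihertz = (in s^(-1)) 0.005577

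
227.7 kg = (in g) 2.277e+05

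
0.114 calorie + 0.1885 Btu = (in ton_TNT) 4.765e-08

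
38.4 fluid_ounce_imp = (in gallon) 0.2882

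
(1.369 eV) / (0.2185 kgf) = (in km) 1.024e-22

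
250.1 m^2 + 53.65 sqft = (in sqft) 2746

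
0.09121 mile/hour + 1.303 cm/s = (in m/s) 0.0538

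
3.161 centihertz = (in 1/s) 0.03161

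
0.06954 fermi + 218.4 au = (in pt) 9.261e+16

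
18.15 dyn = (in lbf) 4.08e-05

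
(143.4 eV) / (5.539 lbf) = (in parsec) 3.022e-35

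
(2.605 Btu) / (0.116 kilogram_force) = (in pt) 6.849e+06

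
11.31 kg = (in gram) 1.131e+04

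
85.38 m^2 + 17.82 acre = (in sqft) 7.772e+05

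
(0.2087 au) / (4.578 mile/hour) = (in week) 2.522e+04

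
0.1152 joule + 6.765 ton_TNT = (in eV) 1.767e+29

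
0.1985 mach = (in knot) 131.4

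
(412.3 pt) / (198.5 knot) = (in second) 0.001424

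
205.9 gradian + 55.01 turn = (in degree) 1.999e+04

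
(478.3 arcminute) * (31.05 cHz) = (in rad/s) 0.0432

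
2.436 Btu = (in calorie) 614.3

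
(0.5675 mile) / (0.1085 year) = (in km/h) 0.0009609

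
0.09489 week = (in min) 956.5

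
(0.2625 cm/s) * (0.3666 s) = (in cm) 0.09623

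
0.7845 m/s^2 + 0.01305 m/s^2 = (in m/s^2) 0.7975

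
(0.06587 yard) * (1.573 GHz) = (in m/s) 9.474e+07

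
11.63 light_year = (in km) 1.1e+14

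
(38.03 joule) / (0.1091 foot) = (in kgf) 116.6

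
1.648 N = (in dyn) 1.648e+05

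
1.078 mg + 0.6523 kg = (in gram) 652.3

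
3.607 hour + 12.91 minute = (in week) 0.02275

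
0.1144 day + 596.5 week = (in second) 3.608e+08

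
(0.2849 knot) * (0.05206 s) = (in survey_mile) 4.741e-06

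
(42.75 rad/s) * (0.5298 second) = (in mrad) 2.265e+04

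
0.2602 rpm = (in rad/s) 0.02725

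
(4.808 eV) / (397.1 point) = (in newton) 5.499e-18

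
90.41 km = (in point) 2.563e+08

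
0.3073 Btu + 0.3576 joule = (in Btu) 0.3076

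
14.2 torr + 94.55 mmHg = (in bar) 0.145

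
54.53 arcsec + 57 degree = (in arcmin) 3421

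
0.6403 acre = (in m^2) 2591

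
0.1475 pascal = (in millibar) 0.001475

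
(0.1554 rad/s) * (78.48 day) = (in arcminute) 3.622e+09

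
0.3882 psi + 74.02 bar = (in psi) 1074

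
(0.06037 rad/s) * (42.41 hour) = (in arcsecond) 1.901e+09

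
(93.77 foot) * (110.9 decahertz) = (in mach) 93.09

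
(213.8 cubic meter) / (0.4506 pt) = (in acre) 332.4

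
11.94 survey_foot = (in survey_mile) 0.002261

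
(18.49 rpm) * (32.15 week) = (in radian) 3.765e+07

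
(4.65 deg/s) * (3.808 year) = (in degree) 5.584e+08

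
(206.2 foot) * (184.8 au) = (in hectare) 1.738e+11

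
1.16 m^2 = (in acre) 0.0002866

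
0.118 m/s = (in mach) 0.0003465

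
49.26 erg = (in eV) 3.075e+13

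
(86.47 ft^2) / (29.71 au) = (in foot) 5.93e-12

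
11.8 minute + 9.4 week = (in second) 5.686e+06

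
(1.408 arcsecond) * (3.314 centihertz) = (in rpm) 2.16e-06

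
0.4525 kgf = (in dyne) 4.438e+05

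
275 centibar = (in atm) 2.714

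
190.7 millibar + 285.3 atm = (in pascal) 2.893e+07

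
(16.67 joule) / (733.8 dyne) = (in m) 2272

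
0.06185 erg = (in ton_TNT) 1.478e-18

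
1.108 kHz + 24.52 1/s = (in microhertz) 1.133e+09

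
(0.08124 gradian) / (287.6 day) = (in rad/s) 5.136e-11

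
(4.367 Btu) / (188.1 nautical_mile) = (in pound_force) 0.002973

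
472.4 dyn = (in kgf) 0.0004817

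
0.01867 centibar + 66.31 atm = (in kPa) 6719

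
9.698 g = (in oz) 0.3421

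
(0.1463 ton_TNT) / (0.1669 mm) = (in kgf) 3.74e+11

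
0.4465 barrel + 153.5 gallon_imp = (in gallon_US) 203.1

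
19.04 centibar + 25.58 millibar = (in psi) 3.133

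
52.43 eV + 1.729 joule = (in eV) 1.079e+19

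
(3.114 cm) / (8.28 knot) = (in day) 8.461e-08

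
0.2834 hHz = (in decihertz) 283.4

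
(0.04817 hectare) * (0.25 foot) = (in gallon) 9697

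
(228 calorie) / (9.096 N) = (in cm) 1.049e+04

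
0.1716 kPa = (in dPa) 1716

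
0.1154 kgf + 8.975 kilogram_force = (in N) 89.15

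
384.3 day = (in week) 54.9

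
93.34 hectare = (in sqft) 1.005e+07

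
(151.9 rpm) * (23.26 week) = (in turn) 3.561e+07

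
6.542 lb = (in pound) 6.542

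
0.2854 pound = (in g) 129.5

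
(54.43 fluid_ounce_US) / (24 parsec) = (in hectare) 2.174e-25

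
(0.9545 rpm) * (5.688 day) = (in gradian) 3.127e+06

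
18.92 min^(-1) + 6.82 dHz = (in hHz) 0.009973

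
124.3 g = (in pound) 0.274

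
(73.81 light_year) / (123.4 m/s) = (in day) 6.55e+10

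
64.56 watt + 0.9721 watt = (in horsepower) 0.08788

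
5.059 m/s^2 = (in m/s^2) 5.059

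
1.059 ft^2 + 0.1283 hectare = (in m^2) 1283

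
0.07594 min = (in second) 4.556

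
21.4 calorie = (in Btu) 0.08487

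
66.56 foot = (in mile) 0.01261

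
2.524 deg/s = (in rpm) 0.4207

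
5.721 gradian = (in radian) 0.08987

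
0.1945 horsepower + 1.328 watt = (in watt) 146.4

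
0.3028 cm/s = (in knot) 0.005886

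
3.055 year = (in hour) 2.676e+04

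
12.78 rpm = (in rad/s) 1.338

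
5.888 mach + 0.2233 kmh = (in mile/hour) 4485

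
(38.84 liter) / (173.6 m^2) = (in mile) 1.39e-07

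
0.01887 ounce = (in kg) 0.000535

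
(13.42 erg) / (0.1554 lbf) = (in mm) 0.001941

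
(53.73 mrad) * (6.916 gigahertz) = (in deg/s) 2.129e+10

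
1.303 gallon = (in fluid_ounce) 166.8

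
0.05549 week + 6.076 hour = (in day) 0.6416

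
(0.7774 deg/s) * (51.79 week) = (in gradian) 2.706e+07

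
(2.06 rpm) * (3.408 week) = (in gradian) 2.831e+07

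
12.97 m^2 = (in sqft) 139.6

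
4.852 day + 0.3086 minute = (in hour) 116.5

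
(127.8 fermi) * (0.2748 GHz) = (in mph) 7.856e-05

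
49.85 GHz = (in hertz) 4.985e+10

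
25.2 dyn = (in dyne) 25.2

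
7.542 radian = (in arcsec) 1.556e+06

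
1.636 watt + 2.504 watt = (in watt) 4.14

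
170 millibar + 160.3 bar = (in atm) 158.4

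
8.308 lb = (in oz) 132.9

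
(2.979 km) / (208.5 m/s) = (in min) 0.2381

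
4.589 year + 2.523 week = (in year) 4.637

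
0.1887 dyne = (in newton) 1.887e-06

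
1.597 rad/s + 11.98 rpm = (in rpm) 27.23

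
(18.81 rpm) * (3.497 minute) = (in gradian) 2.631e+04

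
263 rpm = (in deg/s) 1578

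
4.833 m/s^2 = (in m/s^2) 4.833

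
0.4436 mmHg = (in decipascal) 591.4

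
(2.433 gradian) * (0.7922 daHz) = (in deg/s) 17.35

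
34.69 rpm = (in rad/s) 3.633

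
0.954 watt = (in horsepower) 0.001279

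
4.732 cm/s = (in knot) 0.09198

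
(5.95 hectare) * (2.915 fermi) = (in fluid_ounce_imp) 6.104e-06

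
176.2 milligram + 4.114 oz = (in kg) 0.1168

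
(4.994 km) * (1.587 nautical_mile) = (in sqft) 1.58e+08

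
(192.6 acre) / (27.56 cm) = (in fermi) 2.828e+21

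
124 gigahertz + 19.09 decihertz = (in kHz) 1.24e+08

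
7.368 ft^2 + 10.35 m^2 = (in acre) 0.002727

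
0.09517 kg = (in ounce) 3.357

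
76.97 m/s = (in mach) 0.226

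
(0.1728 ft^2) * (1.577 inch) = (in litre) 0.643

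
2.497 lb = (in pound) 2.497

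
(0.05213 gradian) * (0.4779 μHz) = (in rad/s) 3.913e-10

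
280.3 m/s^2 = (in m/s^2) 280.3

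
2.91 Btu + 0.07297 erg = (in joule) 3070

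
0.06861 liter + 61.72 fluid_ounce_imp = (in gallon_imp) 0.4008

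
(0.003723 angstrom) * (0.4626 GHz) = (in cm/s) 0.01722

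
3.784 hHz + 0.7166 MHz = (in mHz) 7.17e+08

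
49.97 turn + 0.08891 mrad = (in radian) 314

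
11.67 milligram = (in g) 0.01167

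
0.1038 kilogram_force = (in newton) 1.018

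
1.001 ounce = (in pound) 0.06256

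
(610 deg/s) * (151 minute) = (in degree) 5.527e+06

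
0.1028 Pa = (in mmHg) 0.0007711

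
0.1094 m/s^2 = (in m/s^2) 0.1094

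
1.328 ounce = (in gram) 37.65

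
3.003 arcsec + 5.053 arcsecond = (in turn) 6.216e-06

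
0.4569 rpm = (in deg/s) 2.741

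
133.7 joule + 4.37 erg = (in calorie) 31.96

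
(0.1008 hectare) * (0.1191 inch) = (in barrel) 19.18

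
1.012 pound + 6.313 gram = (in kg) 0.4653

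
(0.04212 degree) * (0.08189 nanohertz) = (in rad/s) 6.02e-14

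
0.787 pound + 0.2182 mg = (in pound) 0.787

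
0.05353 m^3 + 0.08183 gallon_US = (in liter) 53.84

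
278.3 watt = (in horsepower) 0.3732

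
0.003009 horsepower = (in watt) 2.244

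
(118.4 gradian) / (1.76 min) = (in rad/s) 0.01761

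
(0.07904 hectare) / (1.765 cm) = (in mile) 27.83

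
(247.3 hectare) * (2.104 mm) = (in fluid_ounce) 1.759e+08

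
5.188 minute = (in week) 0.0005147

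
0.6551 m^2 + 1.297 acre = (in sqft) 5.65e+04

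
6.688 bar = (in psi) 97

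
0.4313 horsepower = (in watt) 321.6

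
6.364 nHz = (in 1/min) 3.818e-07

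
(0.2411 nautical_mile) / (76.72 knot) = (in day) 0.0001309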